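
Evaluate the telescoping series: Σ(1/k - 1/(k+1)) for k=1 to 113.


Telescoping: adjacent terms cancel.
= 1/1 - 1/114
= 1 - 1/114 = 113/114

Sum = 113/114


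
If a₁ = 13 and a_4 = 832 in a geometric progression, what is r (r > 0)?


r^(n-1) = aₙ/a₁
r^3 = 832/13 = 64
r = 64^(1/3)
= 4

r = 4


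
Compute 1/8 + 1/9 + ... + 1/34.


Σₖ₌8^34 1/k = 1/8 + 1/9 + 1/10 + ... + 1/34
= 20024215509829/13127595717600
≈ 1.5254

Sum = 20024215509829/13127595717600 ≈ 1.5254


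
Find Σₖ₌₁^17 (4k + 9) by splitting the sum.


Σ(4k+9) = 4·Σk + 9·n
= 4·153 + 9·17
= 612 + 153 = 765

Σ = 765


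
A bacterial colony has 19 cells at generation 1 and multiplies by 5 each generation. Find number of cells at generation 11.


aₙ = a₁·r^(n-1)
= 19×5^10
= 19×9765625
= 185546875

a_11 = 185546875


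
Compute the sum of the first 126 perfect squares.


n = 126
n(n+1)(2n+1)/6 = 126×127×253/6
= 4048506/6 = 674751

Σk² = 674751


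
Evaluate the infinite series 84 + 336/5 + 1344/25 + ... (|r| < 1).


S∞ = a₁/(1-r) = 84/(1 - 4/5)
= 84/(1/5)
= 420

S∞ = 420


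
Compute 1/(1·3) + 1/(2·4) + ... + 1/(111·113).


1/(k(k+2)) = (1/2)·(1/k - 1/(k+2)) (partial fractions)
Telescoping: Σ = (1/2)·(1 + 1/2 - 1/112 - 1/113) = 18759/25312

Sum = 18759/25312


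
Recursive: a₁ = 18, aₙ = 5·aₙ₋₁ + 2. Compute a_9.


Computing step by step:
a_1 = 18
a_2 = 92
a_3 = 462
a_4 = 2312
a_5 = 11562
a_6 = 57812
a_7 = 289062
a_8 = 1445312
a_9 = 7226562


a_9 = 7226562


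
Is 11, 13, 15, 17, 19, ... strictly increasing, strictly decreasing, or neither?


Differences: 2, 2, 2, 2
All differences > 0 → strictly INCREASING

Monotonically increasing


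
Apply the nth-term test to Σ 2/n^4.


lim(n→∞) 2/n^4 = 0
lim aₙ = 0 → nth-term test is INCONCLUSIVE
(Need other tests; this is actually a convergent p-series with p=4 > 1)

Inconclusive (lim aₙ = 0; need another test)


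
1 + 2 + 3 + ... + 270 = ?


n(n+1)/2 = 270×271/2 = 73170/2 = 36585

Σk = 36585


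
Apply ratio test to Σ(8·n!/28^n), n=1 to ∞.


aₙ = 8·n!/28^n
a_{n+1}/aₙ = (n+1)!/28^(n+1) × 28^n/n!  (constant 8 cancels)
= (n+1)/28
L = lim(n→∞) (n+1)/28 = ∞
L > 1 → series DIVERGES

Diverges (ratio test: L = ∞ > 1)


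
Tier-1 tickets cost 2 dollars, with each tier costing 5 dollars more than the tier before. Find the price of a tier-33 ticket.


aₙ = a₁ + (n-1)d
= 2 + (33-1)×5
= 2 + 160
= 162

a_33 = 162


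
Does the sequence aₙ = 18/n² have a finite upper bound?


a₁ = 18, a₂ = 18/4, a₃ = 18/9, ...
0 < aₙ ≤ 18 for all n ≥ 1
The sequence IS bounded

Bounded (0 < aₙ ≤ 18)


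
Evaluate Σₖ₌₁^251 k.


n(n+1)/2 = 251×252/2 = 63252/2 = 31626

Σk = 31626


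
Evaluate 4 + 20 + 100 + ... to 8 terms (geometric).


Sₙ = 4×(5^8 - 1)/(5 - 1)
= 4×(390625 - 1)/4
= 4×390624/4
= 390624

S_8 = 390624


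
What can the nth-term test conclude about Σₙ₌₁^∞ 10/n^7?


lim(n→∞) 10/n^7 = 0
lim aₙ = 0 → nth-term test is INCONCLUSIVE
(Need other tests; this is actually a convergent p-series with p=7 > 1)

Inconclusive (lim aₙ = 0; need another test)


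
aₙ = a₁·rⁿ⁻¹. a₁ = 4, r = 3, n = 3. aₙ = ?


aₙ = a₁·r^(n-1)
= 4×3^2
= 4×9
= 36

a_3 = 36


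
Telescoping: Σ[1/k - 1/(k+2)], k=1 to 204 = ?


Telescoping with gap 2: two head and two tail terms survive.
= (1 + 1/2) - (1/205 + 1/206)
= 3/2 - 1/205 - 1/206 = 31467/21115

Sum = 31467/21115


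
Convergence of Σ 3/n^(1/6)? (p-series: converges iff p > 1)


p-series test: Σ c/n^p converges if p > 1, diverges if p ≤ 1 (constant c > 0 doesn't affect convergence).
p = 1/6
1/6 ≤ 1 → DIVERGES

Diverges (p = 1/6 ≤ 1)


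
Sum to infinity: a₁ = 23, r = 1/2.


S∞ = a₁/(1-r) = 23/(1 - 1/2)
= 23/(1/2)
= 46

S∞ = 46


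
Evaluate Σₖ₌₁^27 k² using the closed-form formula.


n = 27
n(n+1)(2n+1)/6 = 27×28×55/6
= 41580/6 = 6930

Σk² = 6930


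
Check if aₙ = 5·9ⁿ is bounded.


aₙ = 5·9ⁿ → as n→∞, aₙ→∞ (since base 9 > 1)
No finite upper bound exists
The sequence is UNBOUNDED

Unbounded (aₙ → ∞ as n → ∞)


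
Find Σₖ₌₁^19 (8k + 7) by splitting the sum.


Σ(8k+7) = 8·Σk + 7·n
= 8·190 + 7·19
= 1520 + 133 = 1653

Σ = 1653


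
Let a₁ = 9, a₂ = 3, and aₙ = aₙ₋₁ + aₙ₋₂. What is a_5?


Computing iteratively: 9, 3, 12, 15, 27
a_5 = 27

a_5 = 27


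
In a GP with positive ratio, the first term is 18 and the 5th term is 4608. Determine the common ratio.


r^(n-1) = aₙ/a₁
r^4 = 4608/18 = 256
r = 256^(1/4)
= ±4; taking r > 0 gives r = 4

r = 4


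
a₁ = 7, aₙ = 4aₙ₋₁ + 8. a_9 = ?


Computing step by step:
a_1 = 7
a_2 = 36
a_3 = 152
a_4 = 616
a_5 = 2472
a_6 = 9896
a_7 = 39592
a_8 = 158376
a_9 = 633512


a_9 = 633512


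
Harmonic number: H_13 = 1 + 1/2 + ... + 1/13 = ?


H_13 = 1/1 + 1/2 + 1/3 + ... + 1/13
= 1145993/360360
≈ 3.1801

H_13 = 1145993/360360 ≈ 3.1801


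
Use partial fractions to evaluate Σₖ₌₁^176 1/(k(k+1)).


1/(k(k+1)) = 1/k - 1/(k+1) (partial fractions)
Telescoping: Σ = 1 - 1/177 = 176/177

Sum = 176/177


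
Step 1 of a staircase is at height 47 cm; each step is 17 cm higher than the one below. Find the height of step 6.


aₙ = a₁ + (n-1)d
= 47 + (6-1)×17
= 47 + 85
= 132

a_6 = 132


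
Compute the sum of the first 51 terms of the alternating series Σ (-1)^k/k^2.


S = -1 + 1/4 - 1/9 + 1/16 - 1/25 + 1/36 - 1/49 + 1/64 ± ...
= -0.8227
(Full series converges to -π²/12 ≈ -0.8225)

S_51 = -0.8227


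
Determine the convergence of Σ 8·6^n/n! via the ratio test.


aₙ = 8·6^n/n!
a_{n+1}/aₙ = 6^(n+1)/(n+1)! × n!/6^n  (constant 8 cancels)
= 6/(n+1)
L = lim(n→∞) 6/(n+1) = 0
L < 1 → series CONVERGES

Converges (ratio test: L = 0 < 1)


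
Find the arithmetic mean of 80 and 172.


AM = (80 + 172)/2 = 252/2 = 126

AM = 126


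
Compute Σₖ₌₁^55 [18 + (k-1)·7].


aₙ = 18 + (55-1)×7 = 396
Sₙ = n(a₁+aₙ)/2 = 55×(18+396)/2
= 55×414/2 = 11385

S_55 = 11385


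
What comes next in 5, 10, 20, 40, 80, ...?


Pattern: geometric (r=2)
Terms: 5, 10, 20, 40, 80
Next term = 160

Next term = 160


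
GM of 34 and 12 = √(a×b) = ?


GM = √(34×12) = √408 = 20.199

GM = 20.199


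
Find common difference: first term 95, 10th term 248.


d = (aₙ - a₁)/(n-1)
= (248 - 95)/(10-1)
= 153/9 = 17

d = 17


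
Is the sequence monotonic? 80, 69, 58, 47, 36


Differences: -11, -11, -11, -11
All differences < 0 → strictly DECREASING

Monotonically decreasing


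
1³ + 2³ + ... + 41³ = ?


n(n+1)/2 = 41×42/2 = 861
Σk³ = 861² = 741321

Σk³ = 741321


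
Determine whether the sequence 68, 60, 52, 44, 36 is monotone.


Differences: -8, -8, -8, -8
All differences < 0 → strictly DECREASING

Monotonically decreasing


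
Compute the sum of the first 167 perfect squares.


n = 167
n(n+1)(2n+1)/6 = 167×168×335/6
= 9398760/6 = 1566460

Σk² = 1566460


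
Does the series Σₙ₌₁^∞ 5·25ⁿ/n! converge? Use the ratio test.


aₙ = 5·25^n/n!
a_{n+1}/aₙ = 25^(n+1)/(n+1)! × n!/25^n  (constant 5 cancels)
= 25/(n+1)
L = lim(n→∞) 25/(n+1) = 0
L < 1 → series CONVERGES

Converges (ratio test: L = 0 < 1)


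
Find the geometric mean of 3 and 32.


GM = √(3×32) = √96 = 9.798

GM = 9.798


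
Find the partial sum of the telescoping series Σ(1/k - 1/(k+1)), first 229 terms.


Telescoping: adjacent terms cancel.
= 1/1 - 1/230
= 1 - 1/230 = 229/230

Sum = 229/230


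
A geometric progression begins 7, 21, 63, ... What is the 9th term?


aₙ = a₁·r^(n-1)
= 7×3^8
= 7×6561
= 45927

a_9 = 45927


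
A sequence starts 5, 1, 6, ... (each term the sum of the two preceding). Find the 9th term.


Computing iteratively: 5, 1, 6, 7, 13, 20, 33, 53, 86
a_9 = 86

a_9 = 86


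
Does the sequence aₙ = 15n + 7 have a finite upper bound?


aₙ = 15n + 7 → as n→∞, aₙ→∞
No finite upper bound exists
The sequence is UNBOUNDED

Unbounded (aₙ → ∞ as n → ∞)


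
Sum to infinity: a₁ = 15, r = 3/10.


S∞ = a₁/(1-r) = 15/(1 - 3/10)
= 15/(7/10)
= 150/7

S∞ = 150/7


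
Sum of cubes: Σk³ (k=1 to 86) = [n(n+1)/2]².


n(n+1)/2 = 86×87/2 = 3741
Σk³ = 3741² = 13995081

Σk³ = 13995081


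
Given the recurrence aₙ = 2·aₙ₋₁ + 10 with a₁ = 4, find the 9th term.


Computing step by step:
a_1 = 4
a_2 = 18
a_3 = 46
a_4 = 102
a_5 = 214
a_6 = 438
a_7 = 886
a_8 = 1782
a_9 = 3574


a_9 = 3574


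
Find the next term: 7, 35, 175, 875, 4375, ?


Pattern: geometric (r=5)
Terms: 7, 35, 175, 875, 4375
Next term = 21875

Next term = 21875


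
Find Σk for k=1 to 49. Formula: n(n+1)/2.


n(n+1)/2 = 49×50/2 = 2450/2 = 1225

Σk = 1225


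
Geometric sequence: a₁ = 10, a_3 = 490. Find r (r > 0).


r^(n-1) = aₙ/a₁
r^2 = 490/10 = 49
r = 49^(1/2)
= ±7; taking r > 0 gives r = 7

r = 7


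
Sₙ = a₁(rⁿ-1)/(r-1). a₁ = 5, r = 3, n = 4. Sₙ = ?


Sₙ = 5×(3^4 - 1)/(3 - 1)
= 5×(81 - 1)/2
= 5×80/2
= 200

S_4 = 200


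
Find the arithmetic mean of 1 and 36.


AM = (1 + 36)/2 = 37/2 = 18.5

AM = 18.5


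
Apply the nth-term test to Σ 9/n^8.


lim(n→∞) 9/n^8 = 0
lim aₙ = 0 → nth-term test is INCONCLUSIVE
(Need other tests; this is actually a convergent p-series with p=8 > 1)

Inconclusive (lim aₙ = 0; need another test)


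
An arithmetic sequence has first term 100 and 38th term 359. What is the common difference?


d = (aₙ - a₁)/(n-1)
= (359 - 100)/(38-1)
= 259/37 = 7

d = 7


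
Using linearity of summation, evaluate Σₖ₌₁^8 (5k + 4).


Σ(5k+4) = 5·Σk + 4·n
= 5·36 + 4·8
= 180 + 32 = 212

Σ = 212


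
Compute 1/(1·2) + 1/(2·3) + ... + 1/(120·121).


1/(k(k+1)) = 1/k - 1/(k+1) (partial fractions)
Telescoping: Σ = 1 - 1/121 = 120/121

Sum = 120/121


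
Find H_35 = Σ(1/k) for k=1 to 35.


H_35 = 1/1 + 1/2 + 1/3 + ... + 1/35
= 54437269998109/13127595717600
≈ 4.1468

H_35 = 54437269998109/13127595717600 ≈ 4.1468


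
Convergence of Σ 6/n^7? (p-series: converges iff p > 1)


p-series test: Σ c/n^p converges if p > 1, diverges if p ≤ 1 (constant c > 0 doesn't affect convergence).
p = 7
7 > 1 → CONVERGES

Converges (p = 7 > 1)


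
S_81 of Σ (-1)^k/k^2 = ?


S = -1 + 1/4 - 1/9 + 1/16 - 1/25 + 1/36 - 1/49 + 1/64 ± ...
= -0.8225
(Full series converges to -π²/12 ≈ -0.8225)

S_81 = -0.8225


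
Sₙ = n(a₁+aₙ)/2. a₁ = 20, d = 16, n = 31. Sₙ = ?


aₙ = 20 + (31-1)×16 = 500
Sₙ = n(a₁+aₙ)/2 = 31×(20+500)/2
= 31×520/2 = 8060

S_31 = 8060


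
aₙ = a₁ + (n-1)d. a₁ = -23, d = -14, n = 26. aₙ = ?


aₙ = a₁ + (n-1)d
= -23 + (26-1)×-14
= -23 - 350
= -373

a_26 = -373


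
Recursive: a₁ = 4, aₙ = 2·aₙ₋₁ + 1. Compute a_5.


Computing step by step:
a_1 = 4
a_2 = 9
a_3 = 19
a_4 = 39
a_5 = 79


a_5 = 79


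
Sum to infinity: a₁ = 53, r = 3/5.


S∞ = a₁/(1-r) = 53/(1 - 3/5)
= 53/(2/5)
= 265/2

S∞ = 265/2


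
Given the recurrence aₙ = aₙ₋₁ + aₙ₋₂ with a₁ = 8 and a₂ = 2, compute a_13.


Computing iteratively: 8, 2, 10, 12, 22, 34, 56, 90, 146, 236, 382, 618, ...
a_13 = 1000

a_13 = 1000


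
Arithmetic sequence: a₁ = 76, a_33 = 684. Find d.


d = (aₙ - a₁)/(n-1)
= (684 - 76)/(33-1)
= 608/32 = 19

d = 19


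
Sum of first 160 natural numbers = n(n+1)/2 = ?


n(n+1)/2 = 160×161/2 = 25760/2 = 12880

Σk = 12880


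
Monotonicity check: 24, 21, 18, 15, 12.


Differences: -3, -3, -3, -3
All differences < 0 → strictly DECREASING

Monotonically decreasing


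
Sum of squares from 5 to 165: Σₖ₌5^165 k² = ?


Σₖ₌5^165 k² = Σₖ₌₁^165 k² − Σₖ₌₁^4 k²
= 165·166·331/6 − 4·5·9/6
= 1511015 − 30 = 1510985

Σk² = 1510985


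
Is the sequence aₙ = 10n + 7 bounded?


aₙ = 10n + 7 → as n→∞, aₙ→∞
No finite upper bound exists
The sequence is UNBOUNDED

Unbounded (aₙ → ∞ as n → ∞)


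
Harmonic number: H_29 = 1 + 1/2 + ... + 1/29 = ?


H_29 = 1/1 + 1/2 + 1/3 + ... + 1/29
= 9227046511387/2329089562800
≈ 3.9617

H_29 = 9227046511387/2329089562800 ≈ 3.9617


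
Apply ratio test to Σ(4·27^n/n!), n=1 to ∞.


aₙ = 4·27^n/n!
a_{n+1}/aₙ = 27^(n+1)/(n+1)! × n!/27^n  (constant 4 cancels)
= 27/(n+1)
L = lim(n→∞) 27/(n+1) = 0
L < 1 → series CONVERGES

Converges (ratio test: L = 0 < 1)


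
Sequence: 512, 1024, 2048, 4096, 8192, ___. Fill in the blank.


Pattern: powers of 2: 2ⁿ
Terms: 512, 1024, 2048, 4096, 8192
Next term = 16384

Next term = 16384


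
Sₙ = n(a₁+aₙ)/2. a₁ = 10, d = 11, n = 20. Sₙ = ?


aₙ = 10 + (20-1)×11 = 219
Sₙ = n(a₁+aₙ)/2 = 20×(10+219)/2
= 20×229/2 = 2290

S_20 = 2290


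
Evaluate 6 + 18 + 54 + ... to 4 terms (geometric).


Sₙ = 6×(3^4 - 1)/(3 - 1)
= 6×(81 - 1)/2
= 6×80/2
= 240

S_4 = 240


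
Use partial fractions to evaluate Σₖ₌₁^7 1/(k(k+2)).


1/(k(k+2)) = (1/2)·(1/k - 1/(k+2)) (partial fractions)
Telescoping: Σ = (1/2)·(1 + 1/2 - 1/8 - 1/9) = 91/144

Sum = 91/144


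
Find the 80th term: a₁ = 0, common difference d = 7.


aₙ = a₁ + (n-1)d
= 0 + (80-1)×7
= 0 + 553
= 553

a_80 = 553


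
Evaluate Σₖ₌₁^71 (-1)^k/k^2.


S = -1 + 1/4 - 1/9 + 1/16 - 1/25 + 1/36 - 1/49 + 1/64 ± ...
= -0.8226
(Full series converges to -π²/12 ≈ -0.8225)

S_71 = -0.8226


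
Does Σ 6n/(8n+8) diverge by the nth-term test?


lim(n→∞) 6n/(8n+8) = 6/8 = 3/4  (divide numerator and denominator by n)
lim aₙ = 3/4 ≠ 0 → series DIVERGES

Diverges (lim aₙ = 3/4 ≠ 0)


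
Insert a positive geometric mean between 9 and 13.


GM = √(9×13) = √117 = 10.8167

GM = 10.8167


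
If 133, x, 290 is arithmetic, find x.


AM = (133 + 290)/2 = 423/2 = 211.5

AM = 211.5


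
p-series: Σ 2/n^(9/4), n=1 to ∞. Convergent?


p-series test: Σ c/n^p converges if p > 1, diverges if p ≤ 1 (constant c > 0 doesn't affect convergence).
p = 9/4
9/4 > 1 → CONVERGES

Converges (p = 9/4 > 1)


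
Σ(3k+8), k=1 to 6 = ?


Σ(3k+8) = 3·Σk + 8·n
= 3·21 + 8·6
= 63 + 48 = 111

Σ = 111


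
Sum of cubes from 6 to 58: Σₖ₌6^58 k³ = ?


Σₖ₌6^58 k³ = [58·59/2]² − [5·6/2]²
= 2927521 − 225 = 2927296

Σk³ = 2927296


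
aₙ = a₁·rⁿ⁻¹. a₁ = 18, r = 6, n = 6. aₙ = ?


aₙ = a₁·r^(n-1)
= 18×6^5
= 18×7776
= 139968

a_6 = 139968


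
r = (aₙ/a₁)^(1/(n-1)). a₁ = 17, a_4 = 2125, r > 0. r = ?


r^(n-1) = aₙ/a₁
r^3 = 2125/17 = 125
r = 125^(1/3)
= 5

r = 5


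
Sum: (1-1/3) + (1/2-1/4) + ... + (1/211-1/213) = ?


Telescoping with gap 2: two head and two tail terms survive.
= (1 + 1/2) - (1/212 + 1/213)
= 3/2 - 1/212 - 1/213 = 67309/45156

Sum = 67309/45156


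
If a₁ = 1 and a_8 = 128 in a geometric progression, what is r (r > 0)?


r^(n-1) = aₙ/a₁
r^7 = 128/1 = 128
r = 128^(1/7)
= 2

r = 2


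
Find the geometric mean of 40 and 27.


GM = √(40×27) = √1080 = 32.8634

GM = 32.8634


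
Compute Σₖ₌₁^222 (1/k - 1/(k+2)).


Telescoping with gap 2: two head and two tail terms survive.
= (1 + 1/2) - (1/223 + 1/224)
= 3/2 - 1/223 - 1/224 = 74481/49952

Sum = 74481/49952


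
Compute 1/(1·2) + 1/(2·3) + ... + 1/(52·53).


1/(k(k+1)) = 1/k - 1/(k+1) (partial fractions)
Telescoping: Σ = 1 - 1/53 = 52/53

Sum = 52/53


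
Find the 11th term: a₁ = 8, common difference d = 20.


aₙ = a₁ + (n-1)d
= 8 + (11-1)×20
= 8 + 200
= 208

a_11 = 208


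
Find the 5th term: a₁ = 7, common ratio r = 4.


aₙ = a₁·r^(n-1)
= 7×4^4
= 7×256
= 1792

a_5 = 1792


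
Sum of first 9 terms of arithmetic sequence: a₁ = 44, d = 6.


aₙ = 44 + (9-1)×6 = 92
Sₙ = n(a₁+aₙ)/2 = 9×(44+92)/2
= 9×136/2 = 612

S_9 = 612


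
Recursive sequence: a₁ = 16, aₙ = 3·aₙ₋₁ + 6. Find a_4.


Computing step by step:
a_1 = 16
a_2 = 54
a_3 = 168
a_4 = 510


a_4 = 510


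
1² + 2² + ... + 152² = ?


n = 152
n(n+1)(2n+1)/6 = 152×153×305/6
= 7093080/6 = 1182180

Σk² = 1182180


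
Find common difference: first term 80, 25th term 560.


d = (aₙ - a₁)/(n-1)
= (560 - 80)/(25-1)
= 480/24 = 20

d = 20


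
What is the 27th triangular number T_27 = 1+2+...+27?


n(n+1)/2 = 27×28/2 = 756/2 = 378

Σk = 378


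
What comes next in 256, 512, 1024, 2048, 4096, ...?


Pattern: powers of 2: 2ⁿ
Terms: 256, 512, 1024, 2048, 4096
Next term = 8192

Next term = 8192


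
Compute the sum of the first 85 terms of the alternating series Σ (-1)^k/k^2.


S = -1 + 1/4 - 1/9 + 1/16 - 1/25 + 1/36 - 1/49 + 1/64 ± ...
= -0.8225
(Full series converges to -π²/12 ≈ -0.8225)

S_85 = -0.8225


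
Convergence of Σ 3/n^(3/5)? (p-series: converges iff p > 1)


p-series test: Σ c/n^p converges if p > 1, diverges if p ≤ 1 (constant c > 0 doesn't affect convergence).
p = 3/5
3/5 ≤ 1 → DIVERGES

Diverges (p = 3/5 ≤ 1)


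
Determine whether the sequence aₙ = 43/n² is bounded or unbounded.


a₁ = 43, a₂ = 43/4, a₃ = 43/9, ...
0 < aₙ ≤ 43 for all n ≥ 1
The sequence IS bounded

Bounded (0 < aₙ ≤ 43)


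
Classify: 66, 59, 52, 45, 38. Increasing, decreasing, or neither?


Differences: -7, -7, -7, -7
All differences < 0 → strictly DECREASING

Monotonically decreasing


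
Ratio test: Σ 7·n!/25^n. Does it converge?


aₙ = 7·n!/25^n
a_{n+1}/aₙ = (n+1)!/25^(n+1) × 25^n/n!  (constant 7 cancels)
= (n+1)/25
L = lim(n→∞) (n+1)/25 = ∞
L > 1 → series DIVERGES

Diverges (ratio test: L = ∞ > 1)


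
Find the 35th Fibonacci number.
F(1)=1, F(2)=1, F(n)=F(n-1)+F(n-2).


Fibonacci sequence: 1, 1, 2, 3, 5, 8, 13, 21, 34, 55, 89, ...
F(35) = 9227465

F(35) = 9227465


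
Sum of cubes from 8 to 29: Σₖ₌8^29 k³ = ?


Σₖ₌8^29 k³ = [29·30/2]² − [7·8/2]²
= 189225 − 784 = 188441

Σk³ = 188441


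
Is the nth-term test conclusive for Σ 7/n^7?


lim(n→∞) 7/n^7 = 0
lim aₙ = 0 → nth-term test is INCONCLUSIVE
(Need other tests; this is actually a convergent p-series with p=7 > 1)

Inconclusive (lim aₙ = 0; need another test)


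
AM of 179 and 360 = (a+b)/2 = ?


AM = (179 + 360)/2 = 539/2 = 269.5

AM = 269.5


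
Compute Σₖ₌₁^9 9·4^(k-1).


Sₙ = 9×(4^9 - 1)/(4 - 1)
= 9×(262144 - 1)/3
= 9×262143/3
= 786429

S_9 = 786429


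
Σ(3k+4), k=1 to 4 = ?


Σ(3k+4) = 3·Σk + 4·n
= 3·10 + 4·4
= 30 + 16 = 46

Σ = 46


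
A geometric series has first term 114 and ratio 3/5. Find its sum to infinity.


S∞ = a₁/(1-r) = 114/(1 - 3/5)
= 114/(2/5)
= 285

S∞ = 285


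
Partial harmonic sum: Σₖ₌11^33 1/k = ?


Σₖ₌11^33 1/k = 1/11 + 1/12 + 1/13 + ... + 1/33
= 15225778970569/13127595717600
≈ 1.1598

Sum = 15225778970569/13127595717600 ≈ 1.1598


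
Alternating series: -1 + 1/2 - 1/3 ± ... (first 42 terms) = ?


S = -1 + 1/2 - 1/3 + 1/4 - 1/5 + 1/6 - 1/7 + 1/8 ± ...
= -0.6814
(Full series converges to -ln(2) ≈ -0.6931)

S_42 = -0.6814


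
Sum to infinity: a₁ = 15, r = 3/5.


S∞ = a₁/(1-r) = 15/(1 - 3/5)
= 15/(2/5)
= 75/2

S∞ = 75/2


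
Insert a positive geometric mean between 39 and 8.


GM = √(39×8) = √312 = 17.6635

GM = 17.6635


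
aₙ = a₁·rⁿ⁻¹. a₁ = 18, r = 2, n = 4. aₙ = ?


aₙ = a₁·r^(n-1)
= 18×2^3
= 18×8
= 144

a_4 = 144


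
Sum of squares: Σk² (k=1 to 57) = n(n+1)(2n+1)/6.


n = 57
n(n+1)(2n+1)/6 = 57×58×115/6
= 380190/6 = 63365

Σk² = 63365


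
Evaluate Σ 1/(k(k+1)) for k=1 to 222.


1/(k(k+1)) = 1/k - 1/(k+1) (partial fractions)
Telescoping: Σ = 1 - 1/223 = 222/223

Sum = 222/223


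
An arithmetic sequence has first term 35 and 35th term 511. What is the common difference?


d = (aₙ - a₁)/(n-1)
= (511 - 35)/(35-1)
= 476/34 = 14

d = 14


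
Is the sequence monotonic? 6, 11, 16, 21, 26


Differences: 5, 5, 5, 5
All differences > 0 → strictly INCREASING

Monotonically increasing


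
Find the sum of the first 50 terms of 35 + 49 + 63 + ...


aₙ = 35 + (50-1)×14 = 721
Sₙ = n(a₁+aₙ)/2 = 50×(35+721)/2
= 50×756/2 = 18900

S_50 = 18900


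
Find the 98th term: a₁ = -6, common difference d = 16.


aₙ = a₁ + (n-1)d
= -6 + (98-1)×16
= -6 + 1552
= 1546

a_98 = 1546


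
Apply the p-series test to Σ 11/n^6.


p-series test: Σ c/n^p converges if p > 1, diverges if p ≤ 1 (constant c > 0 doesn't affect convergence).
p = 6
6 > 1 → CONVERGES

Converges (p = 6 > 1)


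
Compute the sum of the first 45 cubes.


n(n+1)/2 = 45×46/2 = 1035
Σk³ = 1035² = 1071225

Σk³ = 1071225


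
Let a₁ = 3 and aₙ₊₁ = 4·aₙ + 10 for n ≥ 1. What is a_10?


Computing step by step:
a_1 = 3
a_2 = 22
a_3 = 98
a_4 = 402
a_5 = 1618
a_6 = 6482
a_7 = 25938
a_8 = 103762
a_9 = 415058
a_10 = 1660242


a_10 = 1660242


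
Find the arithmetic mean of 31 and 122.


AM = (31 + 122)/2 = 153/2 = 76.5

AM = 76.5


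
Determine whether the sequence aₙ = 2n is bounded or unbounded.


aₙ = 2n → as n→∞, aₙ→∞
No finite upper bound exists
The sequence is UNBOUNDED

Unbounded (aₙ → ∞ as n → ∞)


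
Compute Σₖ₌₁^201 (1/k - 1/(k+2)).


Telescoping with gap 2: two head and two tail terms survive.
= (1 + 1/2) - (1/202 + 1/203)
= 3/2 - 1/202 - 1/203 = 30552/20503

Sum = 30552/20503


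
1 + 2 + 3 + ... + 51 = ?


n(n+1)/2 = 51×52/2 = 2652/2 = 1326

Σk = 1326


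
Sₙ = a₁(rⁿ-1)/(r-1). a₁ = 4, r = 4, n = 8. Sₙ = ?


Sₙ = 4×(4^8 - 1)/(4 - 1)
= 4×(65536 - 1)/3
= 4×65535/3
= 87380

S_8 = 87380


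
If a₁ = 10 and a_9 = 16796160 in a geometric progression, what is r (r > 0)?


r^(n-1) = aₙ/a₁
r^8 = 16796160/10 = 1679616
r = 1679616^(1/8)
= ±6; taking r > 0 gives r = 6

r = 6


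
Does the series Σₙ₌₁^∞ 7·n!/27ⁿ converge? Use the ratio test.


aₙ = 7·n!/27^n
a_{n+1}/aₙ = (n+1)!/27^(n+1) × 27^n/n!  (constant 7 cancels)
= (n+1)/27
L = lim(n→∞) (n+1)/27 = ∞
L > 1 → series DIVERGES

Diverges (ratio test: L = ∞ > 1)


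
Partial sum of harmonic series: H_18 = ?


H_18 = 1/1 + 1/2 + 1/3 + ... + 1/18
= 14274301/4084080
≈ 3.4951

H_18 = 14274301/4084080 ≈ 3.4951


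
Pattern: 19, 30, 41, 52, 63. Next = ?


Pattern: arithmetic (d=11)
Terms: 19, 30, 41, 52, 63
Next term = 74

Next term = 74


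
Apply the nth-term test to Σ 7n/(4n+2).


lim(n→∞) 7n/(4n+2) = 7/4 = 7/4  (divide numerator and denominator by n)
lim aₙ = 7/4 ≠ 0 → series DIVERGES

Diverges (lim aₙ = 7/4 ≠ 0)


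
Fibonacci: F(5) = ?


Fibonacci sequence: 1, 1, 2, 3, 5
F(5) = 5

F(5) = 5


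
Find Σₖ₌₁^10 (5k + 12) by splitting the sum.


Σ(5k+12) = 5·Σk + 12·n
= 5·55 + 12·10
= 275 + 120 = 395

Σ = 395


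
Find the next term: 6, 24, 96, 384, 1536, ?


Pattern: geometric (r=4)
Terms: 6, 24, 96, 384, 1536
Next term = 6144

Next term = 6144


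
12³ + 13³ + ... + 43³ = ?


Σₖ₌12^43 k³ = [43·44/2]² − [11·12/2]²
= 894916 − 4356 = 890560

Σk³ = 890560


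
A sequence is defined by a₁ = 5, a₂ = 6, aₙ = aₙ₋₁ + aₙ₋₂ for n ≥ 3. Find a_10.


Computing iteratively: 5, 6, 11, 17, 28, 45, 73, 118, 191, 309
a_10 = 309

a_10 = 309


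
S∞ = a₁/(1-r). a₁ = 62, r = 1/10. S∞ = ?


S∞ = a₁/(1-r) = 62/(1 - 1/10)
= 62/(9/10)
= 620/9

S∞ = 620/9


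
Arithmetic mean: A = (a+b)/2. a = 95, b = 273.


AM = (95 + 273)/2 = 368/2 = 184

AM = 184


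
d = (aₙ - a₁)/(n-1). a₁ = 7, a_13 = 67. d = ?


d = (aₙ - a₁)/(n-1)
= (67 - 7)/(13-1)
= 60/12 = 5

d = 5


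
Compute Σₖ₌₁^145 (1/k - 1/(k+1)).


Telescoping: adjacent terms cancel.
= 1/1 - 1/146
= 1 - 1/146 = 145/146

Sum = 145/146


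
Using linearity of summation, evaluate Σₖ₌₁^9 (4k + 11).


Σ(4k+11) = 4·Σk + 11·n
= 4·45 + 11·9
= 180 + 99 = 279

Σ = 279


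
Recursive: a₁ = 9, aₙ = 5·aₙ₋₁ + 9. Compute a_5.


Computing step by step:
a_1 = 9
a_2 = 54
a_3 = 279
a_4 = 1404
a_5 = 7029


a_5 = 7029


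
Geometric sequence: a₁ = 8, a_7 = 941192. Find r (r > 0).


r^(n-1) = aₙ/a₁
r^6 = 941192/8 = 117649
r = 117649^(1/6)
= ±7; taking r > 0 gives r = 7

r = 7


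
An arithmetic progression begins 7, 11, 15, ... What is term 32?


aₙ = a₁ + (n-1)d
= 7 + (32-1)×4
= 7 + 124
= 131

a_32 = 131


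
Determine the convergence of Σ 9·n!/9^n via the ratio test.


aₙ = 9·n!/9^n
a_{n+1}/aₙ = (n+1)!/9^(n+1) × 9^n/n!  (constant 9 cancels)
= (n+1)/9
L = lim(n→∞) (n+1)/9 = ∞
L > 1 → series DIVERGES

Diverges (ratio test: L = ∞ > 1)


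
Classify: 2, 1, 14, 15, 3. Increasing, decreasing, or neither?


Differences: -1, 13, 1, -12
Difference at position 2 is +13 (> 0) but position 1 is -1 (< 0) — sequence both rises and falls
→ NOT monotonic

Not monotonic


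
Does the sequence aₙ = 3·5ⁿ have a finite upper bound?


aₙ = 3·5ⁿ → as n→∞, aₙ→∞ (since base 5 > 1)
No finite upper bound exists
The sequence is UNBOUNDED

Unbounded (aₙ → ∞ as n → ∞)


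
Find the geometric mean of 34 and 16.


GM = √(34×16) = √544 = 23.3238

GM = 23.3238


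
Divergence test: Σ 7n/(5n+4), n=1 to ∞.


lim(n→∞) 7n/(5n+4) = 7/5 = 7/5  (divide numerator and denominator by n)
lim aₙ = 7/5 ≠ 0 → series DIVERGES

Diverges (lim aₙ = 7/5 ≠ 0)


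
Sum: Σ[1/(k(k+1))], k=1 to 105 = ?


1/(k(k+1)) = 1/k - 1/(k+1) (partial fractions)
Telescoping: Σ = 1 - 1/106 = 105/106

Sum = 105/106


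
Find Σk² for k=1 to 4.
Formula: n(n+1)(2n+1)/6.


n = 4
n(n+1)(2n+1)/6 = 4×5×9/6
= 180/6 = 30

Σk² = 30


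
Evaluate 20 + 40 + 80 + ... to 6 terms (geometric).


Sₙ = 20×(2^6 - 1)/(2 - 1)
= 20×(64 - 1)/1
= 20×63/1
= 1260

S_6 = 1260


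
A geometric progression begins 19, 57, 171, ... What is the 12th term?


aₙ = a₁·r^(n-1)
= 19×3^11
= 19×177147
= 3365793

a_12 = 3365793


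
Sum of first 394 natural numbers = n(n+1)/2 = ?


n(n+1)/2 = 394×395/2 = 155630/2 = 77815

Σk = 77815


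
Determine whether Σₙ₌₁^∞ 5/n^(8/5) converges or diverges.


p-series test: Σ c/n^p converges if p > 1, diverges if p ≤ 1 (constant c > 0 doesn't affect convergence).
p = 8/5
8/5 > 1 → CONVERGES

Converges (p = 8/5 > 1)


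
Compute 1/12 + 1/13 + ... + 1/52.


Σₖ₌12^52 1/k = 1/12 + 1/13 + 1/14 + ... + 1/52
= 4704865876296592668539/3099044504245996706400
≈ 1.5182

Sum = 4704865876296592668539/3099044504245996706400 ≈ 1.5182


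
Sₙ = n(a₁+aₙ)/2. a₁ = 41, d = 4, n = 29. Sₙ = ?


aₙ = 41 + (29-1)×4 = 153
Sₙ = n(a₁+aₙ)/2 = 29×(41+153)/2
= 29×194/2 = 2813

S_29 = 2813


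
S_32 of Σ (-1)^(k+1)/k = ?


S = 1 - 1/2 + 1/3 - 1/4 + 1/5 - 1/6 + 1/7 - 1/8 ± ...
= 0.6778
(Full series converges to +ln(2) ≈ +0.6931)

S_32 = 0.6778


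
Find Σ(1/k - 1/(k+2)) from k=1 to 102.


Telescoping with gap 2: two head and two tail terms survive.
= (1 + 1/2) - (1/103 + 1/104)
= 3/2 - 1/103 - 1/104 = 15861/10712

Sum = 15861/10712


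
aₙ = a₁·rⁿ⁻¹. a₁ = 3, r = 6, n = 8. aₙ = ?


aₙ = a₁·r^(n-1)
= 3×6^7
= 3×279936
= 839808

a_8 = 839808


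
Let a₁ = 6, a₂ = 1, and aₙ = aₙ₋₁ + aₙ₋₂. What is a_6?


Computing iteratively: 6, 1, 7, 8, 15, 23
a_6 = 23

a_6 = 23


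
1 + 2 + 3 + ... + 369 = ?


n(n+1)/2 = 369×370/2 = 136530/2 = 68265

Σk = 68265


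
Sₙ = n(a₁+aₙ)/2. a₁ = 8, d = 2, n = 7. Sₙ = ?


aₙ = 8 + (7-1)×2 = 20
Sₙ = n(a₁+aₙ)/2 = 7×(8+20)/2
= 7×28/2 = 98

S_7 = 98


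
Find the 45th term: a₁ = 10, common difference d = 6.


aₙ = a₁ + (n-1)d
= 10 + (45-1)×6
= 10 + 264
= 274

a_45 = 274


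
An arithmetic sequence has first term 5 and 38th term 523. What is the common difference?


d = (aₙ - a₁)/(n-1)
= (523 - 5)/(38-1)
= 518/37 = 14

d = 14


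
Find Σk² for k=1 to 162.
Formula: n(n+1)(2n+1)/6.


n = 162
n(n+1)(2n+1)/6 = 162×163×325/6
= 8581950/6 = 1430325

Σk² = 1430325


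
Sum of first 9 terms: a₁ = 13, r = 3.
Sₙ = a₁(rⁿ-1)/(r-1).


Sₙ = 13×(3^9 - 1)/(3 - 1)
= 13×(19683 - 1)/2
= 13×19682/2
= 127933

S_9 = 127933


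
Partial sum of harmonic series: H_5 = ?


H_5 = 1/1 + 1/2 + 1/3 + 1/4 + 1/5
= 137/60
≈ 2.2833

H_5 = 137/60 ≈ 2.2833


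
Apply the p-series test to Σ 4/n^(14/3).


p-series test: Σ c/n^p converges if p > 1, diverges if p ≤ 1 (constant c > 0 doesn't affect convergence).
p = 14/3
14/3 > 1 → CONVERGES

Converges (p = 14/3 > 1)


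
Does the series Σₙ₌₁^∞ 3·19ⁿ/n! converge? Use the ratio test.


aₙ = 3·19^n/n!
a_{n+1}/aₙ = 19^(n+1)/(n+1)! × n!/19^n  (constant 3 cancels)
= 19/(n+1)
L = lim(n→∞) 19/(n+1) = 0
L < 1 → series CONVERGES

Converges (ratio test: L = 0 < 1)


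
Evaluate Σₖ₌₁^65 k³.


n(n+1)/2 = 65×66/2 = 2145
Σk³ = 2145² = 4601025

Σk³ = 4601025


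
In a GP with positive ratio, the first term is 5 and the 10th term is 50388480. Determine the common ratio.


r^(n-1) = aₙ/a₁
r^9 = 50388480/5 = 10077696
r = 10077696^(1/9)
= 6

r = 6


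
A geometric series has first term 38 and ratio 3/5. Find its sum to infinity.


S∞ = a₁/(1-r) = 38/(1 - 3/5)
= 38/(2/5)
= 95

S∞ = 95


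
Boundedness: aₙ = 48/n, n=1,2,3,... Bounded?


a₁ = 48, a₂ = 48/2, a₃ = 48/3, ...
0 < aₙ ≤ 48 for all n ≥ 1
Lower bound: 0, Upper bound: 48
The sequence IS bounded

Bounded (0 < aₙ ≤ 48)


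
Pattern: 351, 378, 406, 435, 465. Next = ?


Pattern: triangular numbers: n(n+1)/2
Terms: 351, 378, 406, 435, 465
Next term = 496

Next term = 496


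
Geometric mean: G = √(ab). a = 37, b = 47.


GM = √(37×47) = √1739 = 41.7013

GM = 41.7013


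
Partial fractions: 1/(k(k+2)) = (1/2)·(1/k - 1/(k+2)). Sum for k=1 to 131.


1/(k(k+2)) = (1/2)·(1/k - 1/(k+2)) (partial fractions)
Telescoping: Σ = (1/2)·(1 + 1/2 - 1/132 - 1/133) = 26069/35112

Sum = 26069/35112


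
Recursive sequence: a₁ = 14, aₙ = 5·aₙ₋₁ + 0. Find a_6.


Computing step by step:
a_1 = 14
a_2 = 70
a_3 = 350
a_4 = 1750
a_5 = 8750
a_6 = 43750


a_6 = 43750


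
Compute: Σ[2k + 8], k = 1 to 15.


Σ(2k+8) = 2·Σk + 8·n
= 2·120 + 8·15
= 240 + 120 = 360

Σ = 360


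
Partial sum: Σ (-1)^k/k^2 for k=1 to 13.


S = -1 + 1/4 - 1/9 + 1/16 - 1/25 + 1/36 - 1/49 + 1/64 ± ...
= -0.8252
(Full series converges to -π²/12 ≈ -0.8225)

S_13 = -0.8252


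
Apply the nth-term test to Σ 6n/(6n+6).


lim(n→∞) 6n/(6n+6) = 6/6 = 1  (divide numerator and denominator by n)
lim aₙ = 1 ≠ 0 → series DIVERGES

Diverges (lim aₙ = 1 ≠ 0)


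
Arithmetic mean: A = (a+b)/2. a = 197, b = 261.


AM = (197 + 261)/2 = 458/2 = 229

AM = 229


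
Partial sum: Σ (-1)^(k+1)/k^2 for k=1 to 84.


S = 1 - 1/4 + 1/9 - 1/16 + 1/25 - 1/36 + 1/49 - 1/64 ± ...
= 0.8224
(Full series converges to +π²/12 ≈ +0.8225)

S_84 = 0.8224


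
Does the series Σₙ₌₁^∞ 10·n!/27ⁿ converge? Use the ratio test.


aₙ = 10·n!/27^n
a_{n+1}/aₙ = (n+1)!/27^(n+1) × 27^n/n!  (constant 10 cancels)
= (n+1)/27
L = lim(n→∞) (n+1)/27 = ∞
L > 1 → series DIVERGES

Diverges (ratio test: L = ∞ > 1)


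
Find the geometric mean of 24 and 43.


GM = √(24×43) = √1032 = 32.1248

GM = 32.1248


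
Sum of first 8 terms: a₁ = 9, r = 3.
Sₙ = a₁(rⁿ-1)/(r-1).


Sₙ = 9×(3^8 - 1)/(3 - 1)
= 9×(6561 - 1)/2
= 9×6560/2
= 29520

S_8 = 29520


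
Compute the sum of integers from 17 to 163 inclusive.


Σₖ₌17^163 k = Σₖ₌₁^163 k − Σₖ₌₁^16 k
= 163·164/2 − 16·17/2
= 13366 − 136 = 13230

Σk = 13230


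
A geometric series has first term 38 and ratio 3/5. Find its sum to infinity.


S∞ = a₁/(1-r) = 38/(1 - 3/5)
= 38/(2/5)
= 95

S∞ = 95


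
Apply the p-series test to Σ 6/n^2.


p-series test: Σ c/n^p converges if p > 1, diverges if p ≤ 1 (constant c > 0 doesn't affect convergence).
p = 2
2 > 1 → CONVERGES

Converges (p = 2 > 1)


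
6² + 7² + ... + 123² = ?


Σₖ₌6^123 k² = Σₖ₌₁^123 k² − Σₖ₌₁^5 k²
= 123·124·247/6 − 5·6·11/6
= 627874 − 55 = 627819

Σk² = 627819


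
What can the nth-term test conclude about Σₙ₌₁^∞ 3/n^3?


lim(n→∞) 3/n^3 = 0
lim aₙ = 0 → nth-term test is INCONCLUSIVE
(Need other tests; this is actually a convergent p-series with p=3 > 1)

Inconclusive (lim aₙ = 0; need another test)


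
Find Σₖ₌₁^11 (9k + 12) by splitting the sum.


Σ(9k+12) = 9·Σk + 12·n
= 9·66 + 12·11
= 594 + 132 = 726

Σ = 726


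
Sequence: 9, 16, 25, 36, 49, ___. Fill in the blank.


Pattern: perfect squares: n²
Terms: 9, 16, 25, 36, 49
Next term = 64

Next term = 64


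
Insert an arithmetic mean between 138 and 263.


AM = (138 + 263)/2 = 401/2 = 200.5

AM = 200.5


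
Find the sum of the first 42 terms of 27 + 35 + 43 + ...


aₙ = 27 + (42-1)×8 = 355
Sₙ = n(a₁+aₙ)/2 = 42×(27+355)/2
= 42×382/2 = 8022

S_42 = 8022


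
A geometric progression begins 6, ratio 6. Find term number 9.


aₙ = a₁·r^(n-1)
= 6×6^8
= 6×1679616
= 10077696

a_9 = 10077696


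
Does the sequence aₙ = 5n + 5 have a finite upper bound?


aₙ = 5n + 5 → as n→∞, aₙ→∞
No finite upper bound exists
The sequence is UNBOUNDED

Unbounded (aₙ → ∞ as n → ∞)


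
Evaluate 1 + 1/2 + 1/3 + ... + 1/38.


H_38 = 1/1 + 1/2 + 1/3 + ... + 1/38
= 2053580969474233/485721041551200
≈ 4.2279

H_38 = 2053580969474233/485721041551200 ≈ 4.2279


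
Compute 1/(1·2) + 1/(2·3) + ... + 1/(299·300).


1/(k(k+1)) = 1/k - 1/(k+1) (partial fractions)
Telescoping: Σ = 1 - 1/300 = 299/300

Sum = 299/300


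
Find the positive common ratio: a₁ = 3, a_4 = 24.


r^(n-1) = aₙ/a₁
r^3 = 24/3 = 8
r = 8^(1/3)
= 2

r = 2


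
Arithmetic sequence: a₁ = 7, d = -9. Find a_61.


aₙ = a₁ + (n-1)d
= 7 + (61-1)×-9
= 7 - 540
= -533

a_61 = -533


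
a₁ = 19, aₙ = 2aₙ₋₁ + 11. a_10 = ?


Computing step by step:
a_1 = 19
a_2 = 49
a_3 = 109
a_4 = 229
a_5 = 469
a_6 = 949
a_7 = 1909
a_8 = 3829
a_9 = 7669
a_10 = 15349


a_10 = 15349


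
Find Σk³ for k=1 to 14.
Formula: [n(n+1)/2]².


n(n+1)/2 = 14×15/2 = 105
Σk³ = 105² = 11025

Σk³ = 11025


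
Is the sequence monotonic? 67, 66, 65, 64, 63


Differences: -1, -1, -1, -1
All differences < 0 → strictly DECREASING

Monotonically decreasing


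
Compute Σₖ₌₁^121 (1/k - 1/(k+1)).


Telescoping: adjacent terms cancel.
= 1/1 - 1/122
= 1 - 1/122 = 121/122

Sum = 121/122


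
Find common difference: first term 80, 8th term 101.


d = (aₙ - a₁)/(n-1)
= (101 - 80)/(8-1)
= 21/7 = 3

d = 3


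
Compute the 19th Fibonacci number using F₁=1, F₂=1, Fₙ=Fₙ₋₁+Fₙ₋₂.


Fibonacci sequence: 1, 1, 2, 3, 5, 8, 13, 21, 34, 55, 89, ...
F(19) = 4181

F(19) = 4181


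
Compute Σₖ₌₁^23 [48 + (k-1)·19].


aₙ = 48 + (23-1)×19 = 466
Sₙ = n(a₁+aₙ)/2 = 23×(48+466)/2
= 23×514/2 = 5911

S_23 = 5911


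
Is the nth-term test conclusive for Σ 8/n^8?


lim(n→∞) 8/n^8 = 0
lim aₙ = 0 → nth-term test is INCONCLUSIVE
(Need other tests; this is actually a convergent p-series with p=8 > 1)

Inconclusive (lim aₙ = 0; need another test)


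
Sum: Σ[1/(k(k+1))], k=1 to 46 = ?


1/(k(k+1)) = 1/k - 1/(k+1) (partial fractions)
Telescoping: Σ = 1 - 1/47 = 46/47

Sum = 46/47


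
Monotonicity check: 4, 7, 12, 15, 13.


Differences: 3, 5, 3, -2
Difference at position 1 is +3 (> 0) but position 4 is -2 (< 0) — sequence both rises and falls
→ NOT monotonic

Not monotonic


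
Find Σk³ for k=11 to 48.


Σₖ₌11^48 k³ = [48·49/2]² − [10·11/2]²
= 1382976 − 3025 = 1379951

Σk³ = 1379951


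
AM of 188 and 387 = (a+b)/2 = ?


AM = (188 + 387)/2 = 575/2 = 287.5

AM = 287.5


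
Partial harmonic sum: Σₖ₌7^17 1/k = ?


Σₖ₌7^17 1/k = 1/7 + 1/8 + 1/9 + ... + 1/17
= 2424847/2450448
≈ 0.9896

Sum = 2424847/2450448 ≈ 0.9896


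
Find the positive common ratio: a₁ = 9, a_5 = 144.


r^(n-1) = aₙ/a₁
r^4 = 144/9 = 16
r = 16^(1/4)
= ±2; taking r > 0 gives r = 2

r = 2


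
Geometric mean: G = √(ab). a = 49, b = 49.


GM = √(49×49) = √2401 = 49

GM = 49


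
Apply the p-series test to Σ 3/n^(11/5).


p-series test: Σ c/n^p converges if p > 1, diverges if p ≤ 1 (constant c > 0 doesn't affect convergence).
p = 11/5
11/5 > 1 → CONVERGES

Converges (p = 11/5 > 1)


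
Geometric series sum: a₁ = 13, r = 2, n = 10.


Sₙ = 13×(2^10 - 1)/(2 - 1)
= 13×(1024 - 1)/1
= 13×1023/1
= 13299

S_10 = 13299


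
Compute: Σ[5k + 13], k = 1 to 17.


Σ(5k+13) = 5·Σk + 13·n
= 5·153 + 13·17
= 765 + 221 = 986

Σ = 986


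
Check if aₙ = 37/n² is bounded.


a₁ = 37, a₂ = 37/4, a₃ = 37/9, ...
0 < aₙ ≤ 37 for all n ≥ 1
The sequence IS bounded

Bounded (0 < aₙ ≤ 37)


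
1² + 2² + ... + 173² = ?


n = 173
n(n+1)(2n+1)/6 = 173×174×347/6
= 10445394/6 = 1740899

Σk² = 1740899


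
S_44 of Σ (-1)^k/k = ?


S = -1 + 1/2 - 1/3 + 1/4 - 1/5 + 1/6 - 1/7 + 1/8 ± ...
= -0.6819
(Full series converges to -ln(2) ≈ -0.6931)

S_44 = -0.6819


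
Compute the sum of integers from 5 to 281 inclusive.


Σₖ₌5^281 k = Σₖ₌₁^281 k − Σₖ₌₁^4 k
= 281·282/2 − 4·5/2
= 39621 − 10 = 39611

Σk = 39611


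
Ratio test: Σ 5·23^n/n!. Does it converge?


aₙ = 5·23^n/n!
a_{n+1}/aₙ = 23^(n+1)/(n+1)! × n!/23^n  (constant 5 cancels)
= 23/(n+1)
L = lim(n→∞) 23/(n+1) = 0
L < 1 → series CONVERGES

Converges (ratio test: L = 0 < 1)


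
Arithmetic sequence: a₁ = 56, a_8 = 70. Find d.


d = (aₙ - a₁)/(n-1)
= (70 - 56)/(8-1)
= 14/7 = 2

d = 2


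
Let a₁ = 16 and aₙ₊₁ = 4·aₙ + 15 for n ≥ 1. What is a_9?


Computing step by step:
a_1 = 16
a_2 = 79
a_3 = 331
a_4 = 1339
a_5 = 5371
a_6 = 21499
a_7 = 86011
a_8 = 344059
a_9 = 1376251


a_9 = 1376251


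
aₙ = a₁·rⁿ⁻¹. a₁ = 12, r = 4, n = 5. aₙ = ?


aₙ = a₁·r^(n-1)
= 12×4^4
= 12×256
= 3072

a_5 = 3072


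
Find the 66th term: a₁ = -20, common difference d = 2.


aₙ = a₁ + (n-1)d
= -20 + (66-1)×2
= -20 + 130
= 110

a_66 = 110


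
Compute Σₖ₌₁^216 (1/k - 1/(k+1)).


Telescoping: adjacent terms cancel.
= 1/1 - 1/217
= 1 - 1/217 = 216/217

Sum = 216/217


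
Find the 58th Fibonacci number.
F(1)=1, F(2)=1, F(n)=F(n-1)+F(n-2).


Fibonacci sequence: 1, 1, 2, 3, 5, 8, 13, 21, 34, 55, 89, ...
F(58) = 591286729879

F(58) = 591286729879


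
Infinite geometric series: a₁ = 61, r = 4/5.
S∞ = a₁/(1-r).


S∞ = a₁/(1-r) = 61/(1 - 4/5)
= 61/(1/5)
= 305

S∞ = 305


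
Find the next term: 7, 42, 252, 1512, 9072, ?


Pattern: geometric (r=6)
Terms: 7, 42, 252, 1512, 9072
Next term = 54432

Next term = 54432
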